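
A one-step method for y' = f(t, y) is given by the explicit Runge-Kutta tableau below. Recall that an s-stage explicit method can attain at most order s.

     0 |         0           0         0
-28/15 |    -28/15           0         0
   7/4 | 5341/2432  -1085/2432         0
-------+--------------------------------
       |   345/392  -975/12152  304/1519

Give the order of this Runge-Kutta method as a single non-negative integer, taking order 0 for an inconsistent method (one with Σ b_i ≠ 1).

b = (345/392, -975/12152, 304/1519)
c = (0, -28/15, 7/4)
Ac = (0, 0, 1519/1824)
Σ b_i: 345/392·1 + (-975/12152)·1 + 304/1519·1 = 1 ✓
b·c: (-975/12152)·(-28/15) + 304/1519·7/4 = 1/2 ✓
b·c²: (-975/12152)·784/225 + 304/1519·49/16 = 1/3 ✓
b·Ac: 304/1519·1519/1824 = 1/6 ✓; 3 stages ⇒ order 3.

3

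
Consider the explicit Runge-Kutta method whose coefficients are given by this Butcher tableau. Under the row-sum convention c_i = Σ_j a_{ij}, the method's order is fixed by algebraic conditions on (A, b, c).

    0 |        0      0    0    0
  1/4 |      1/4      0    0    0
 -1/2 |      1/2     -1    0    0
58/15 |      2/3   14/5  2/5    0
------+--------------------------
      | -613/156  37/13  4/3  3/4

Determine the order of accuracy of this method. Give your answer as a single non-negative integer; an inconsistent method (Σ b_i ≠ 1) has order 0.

b = (-613/156, 37/13, 4/3, 3/4)
c = (0, 1/4, -1/2, 58/15)
Ac = (0, 0, -1/4, 1/2)
Σ b_i: (-613/156)·1 + 37/13·1 + 4/3·1 + 3/4·1 = 1 ✓
b·c: 37/13·1/4 + 4/3·(-1/2) + 3/4·58/15 = 2297/780 ≠ 1/2 ⇒ order 1.

1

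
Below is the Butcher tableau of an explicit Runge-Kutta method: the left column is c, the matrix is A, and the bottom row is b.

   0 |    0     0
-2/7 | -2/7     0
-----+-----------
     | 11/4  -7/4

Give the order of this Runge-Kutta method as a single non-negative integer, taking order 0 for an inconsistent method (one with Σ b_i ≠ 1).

b = (11/4, -7/4)
c = (0, -2/7)
Σ b_i: 11/4·1 + (-7/4)·1 = 1 ✓
b·c: (-7/4)·(-2/7) = 1/2 ✓; 2 stages ⇒ order 2.

2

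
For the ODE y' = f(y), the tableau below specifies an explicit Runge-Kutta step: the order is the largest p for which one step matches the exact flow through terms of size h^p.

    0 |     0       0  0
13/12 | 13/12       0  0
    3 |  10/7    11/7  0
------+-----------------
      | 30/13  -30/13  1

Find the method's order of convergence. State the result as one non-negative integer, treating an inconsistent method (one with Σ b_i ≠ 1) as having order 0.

b = (30/13, -30/13, 1)
c = (0, 13/12, 3)
Ac = (0, 0, 143/84)
Σ b_i: 30/13·1 + (-30/13)·1 + 1·1 = 1 ✓
b·c: (-30/13)·13/12 + 1·3 = 1/2 ✓
b·c²: (-30/13)·169/144 + 1·9 = 151/24 ≠ 1/3 ⇒ order 2.
b·Ac: 1·143/84 = 143/84 ≠ 1/6

2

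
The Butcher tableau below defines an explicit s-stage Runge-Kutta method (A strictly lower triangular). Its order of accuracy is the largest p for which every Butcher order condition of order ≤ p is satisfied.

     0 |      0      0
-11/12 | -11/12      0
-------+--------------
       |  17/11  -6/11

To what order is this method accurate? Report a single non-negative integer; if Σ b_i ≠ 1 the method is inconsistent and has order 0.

b = (17/11, -6/11)
c = (0, -11/12)
Σ b_i: 17/11·1 + (-6/11)·1 = 1 ✓
b·c: (-6/11)·(-11/12) = 1/2 ✓; 2 stages ⇒ order 2.

2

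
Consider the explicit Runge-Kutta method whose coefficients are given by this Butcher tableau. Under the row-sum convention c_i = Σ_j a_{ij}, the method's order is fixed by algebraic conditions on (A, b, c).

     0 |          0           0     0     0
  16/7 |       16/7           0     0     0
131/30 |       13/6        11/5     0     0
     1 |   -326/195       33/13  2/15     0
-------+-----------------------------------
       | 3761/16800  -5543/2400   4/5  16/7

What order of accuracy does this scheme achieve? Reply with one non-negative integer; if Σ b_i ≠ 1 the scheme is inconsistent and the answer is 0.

2

b = (3761/16800, -5543/2400, 4/5, 16/7)
c = (0, 16/7, 131/30, 1)
Ac = (0, 0, 176/35, 130721/20475)
Σ b_i: 3761/16800·1 + (-5543/2400)·1 + 4/5·1 + 16/7·1 = 1 ✓
b·c: (-5543/2400)·16/7 + 4/5·131/30 + 16/7·1 = 1/2 ✓
b·c²: (-5543/2400)·256/49 + 4/5·17161/900 + 16/7·1 = 301729/55125 ≠ 1/3 ⇒ order 2.
b·Ac: 4/5·176/35 + 16/7·130721/20475 = 2668112/143325 ≠ 1/6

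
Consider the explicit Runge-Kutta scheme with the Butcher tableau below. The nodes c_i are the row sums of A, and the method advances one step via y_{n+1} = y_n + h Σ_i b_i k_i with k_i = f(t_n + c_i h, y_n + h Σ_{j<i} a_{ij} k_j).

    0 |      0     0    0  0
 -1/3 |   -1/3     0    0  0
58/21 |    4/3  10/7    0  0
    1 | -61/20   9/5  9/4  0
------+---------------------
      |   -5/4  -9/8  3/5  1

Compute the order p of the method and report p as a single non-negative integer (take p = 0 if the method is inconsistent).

0

b = (-5/4, -9/8, 3/5, 1)
c = (0, -1/3, 58/21, 1)
Ac = (0, 0, -10/21, 393/70)
Σ b_i: (-5/4)·1 + (-9/8)·1 + 3/5·1 + 1·1 = -31/40 ≠ 1 ⇒ order 0.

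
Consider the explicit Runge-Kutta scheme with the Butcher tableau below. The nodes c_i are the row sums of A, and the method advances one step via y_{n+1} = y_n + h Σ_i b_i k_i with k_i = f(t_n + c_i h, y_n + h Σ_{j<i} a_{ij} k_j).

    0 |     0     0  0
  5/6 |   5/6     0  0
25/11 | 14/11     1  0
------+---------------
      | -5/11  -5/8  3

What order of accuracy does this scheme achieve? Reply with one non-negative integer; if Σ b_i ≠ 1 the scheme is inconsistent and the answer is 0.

0

b = (-5/11, -5/8, 3)
c = (0, 5/6, 25/11)
Ac = (0, 0, 5/6)
Σ b_i: (-5/11)·1 + (-5/8)·1 + 3·1 = 169/88 ≠ 1 ⇒ order 0.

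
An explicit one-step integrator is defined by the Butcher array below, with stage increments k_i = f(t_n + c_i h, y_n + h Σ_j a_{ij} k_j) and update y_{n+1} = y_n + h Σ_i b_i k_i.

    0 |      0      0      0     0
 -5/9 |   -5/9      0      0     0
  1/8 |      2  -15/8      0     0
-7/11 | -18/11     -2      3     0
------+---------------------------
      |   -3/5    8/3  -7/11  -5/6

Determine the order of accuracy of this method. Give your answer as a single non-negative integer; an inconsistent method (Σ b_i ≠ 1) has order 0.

b = (-3/5, 8/3, -7/11, -5/6)
c = (0, -5/9, 1/8, -7/11)
Ac = (0, 0, 25/24, 107/72)
Σ b_i: (-3/5)·1 + 8/3·1 + (-7/11)·1 + (-5/6)·1 = 197/330 ≠ 1 ⇒ order 0.

0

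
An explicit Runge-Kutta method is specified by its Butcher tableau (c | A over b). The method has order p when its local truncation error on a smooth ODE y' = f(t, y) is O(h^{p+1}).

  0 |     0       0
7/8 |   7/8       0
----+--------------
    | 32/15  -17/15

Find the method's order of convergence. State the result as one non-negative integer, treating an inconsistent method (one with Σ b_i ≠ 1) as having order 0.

1

b = (32/15, -17/15)
c = (0, 7/8)
Σ b_i: 32/15·1 + (-17/15)·1 = 1 ✓
b·c: (-17/15)·7/8 = -119/120 ≠ 1/2 ⇒ order 1.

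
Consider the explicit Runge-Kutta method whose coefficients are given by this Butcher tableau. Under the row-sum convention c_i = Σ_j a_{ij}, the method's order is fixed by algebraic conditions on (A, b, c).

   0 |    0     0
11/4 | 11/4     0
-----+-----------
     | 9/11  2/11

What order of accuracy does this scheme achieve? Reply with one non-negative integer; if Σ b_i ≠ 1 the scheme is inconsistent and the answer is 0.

2

b = (9/11, 2/11)
c = (0, 11/4)
Σ b_i: 9/11·1 + 2/11·1 = 1 ✓
b·c: 2/11·11/4 = 1/2 ✓; 2 stages ⇒ order 2.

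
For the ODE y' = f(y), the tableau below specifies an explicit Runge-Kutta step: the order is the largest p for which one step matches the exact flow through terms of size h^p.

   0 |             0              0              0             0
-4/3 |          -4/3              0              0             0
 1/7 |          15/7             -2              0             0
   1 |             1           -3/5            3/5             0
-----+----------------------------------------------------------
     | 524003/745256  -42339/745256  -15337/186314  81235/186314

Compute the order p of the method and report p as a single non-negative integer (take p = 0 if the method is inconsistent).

3

b = (524003/745256, -42339/745256, -15337/186314, 81235/186314)
c = (0, -4/3, 1/7, 1)
Ac = (0, 0, 8/3, 31/35)
Σ b_i: 524003/745256·1 + (-42339/745256)·1 + (-15337/186314)·1 + 81235/186314·1 = 1 ✓
b·c: (-42339/745256)·(-4/3) + (-15337/186314)·1/7 + 81235/186314·1 = 1/2 ✓
b·c²: (-42339/745256)·16/9 + (-15337/186314)·1/49 + 81235/186314·1 = 1/3 ✓
b·Ac: (-15337/186314)·8/3 + 81235/186314·31/35 = 1/6 ✓
b·c³: (-42339/745256)·(-64/27) + (-15337/186314)·1/343 + 81235/186314·1 = 3347822/5868891 ≠ 1/4 ⇒ order 3.
b·(c∘Ac): (-15337/186314)·8/21 + 81235/186314·31/35 = 198325/558942 ≠ 1/8
b·Ac²: (-15337/186314)·(-32/9) + 81235/186314·(-155/147) = -1960837/11737782 ≠ 1/12
b·A²c: 81235/186314·8/5 = 64988/93157 ≠ 1/24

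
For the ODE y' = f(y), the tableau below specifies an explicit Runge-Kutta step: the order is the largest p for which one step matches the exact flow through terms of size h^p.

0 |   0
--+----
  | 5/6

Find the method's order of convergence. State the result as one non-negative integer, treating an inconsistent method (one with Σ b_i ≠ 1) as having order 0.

b = (5/6)
c = (0)
Σ b_i: 5/6·1 = 5/6 ≠ 1 ⇒ order 0.

0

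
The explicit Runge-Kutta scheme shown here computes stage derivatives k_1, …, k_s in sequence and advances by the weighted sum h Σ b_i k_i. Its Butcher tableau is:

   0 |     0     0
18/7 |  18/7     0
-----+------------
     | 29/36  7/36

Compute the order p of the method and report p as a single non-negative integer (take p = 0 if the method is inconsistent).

2

b = (29/36, 7/36)
c = (0, 18/7)
Σ b_i: 29/36·1 + 7/36·1 = 1 ✓
b·c: 7/36·18/7 = 1/2 ✓; 2 stages ⇒ order 2.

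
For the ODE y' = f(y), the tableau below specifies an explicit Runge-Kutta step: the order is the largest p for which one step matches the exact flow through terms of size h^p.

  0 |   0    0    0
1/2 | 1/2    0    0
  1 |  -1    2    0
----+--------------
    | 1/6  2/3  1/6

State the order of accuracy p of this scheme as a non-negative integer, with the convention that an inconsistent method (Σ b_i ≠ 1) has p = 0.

3

b = (1/6, 2/3, 1/6)
c = (0, 1/2, 1)
Ac = (0, 0, 1)
Σ b_i: 1/6·1 + 2/3·1 + 1/6·1 = 1 ✓
b·c: 2/3·1/2 + 1/6·1 = 1/2 ✓
b·c²: 2/3·1/4 + 1/6·1 = 1/3 ✓
b·Ac: 1/6·1 = 1/6 ✓; 3 stages ⇒ order 3.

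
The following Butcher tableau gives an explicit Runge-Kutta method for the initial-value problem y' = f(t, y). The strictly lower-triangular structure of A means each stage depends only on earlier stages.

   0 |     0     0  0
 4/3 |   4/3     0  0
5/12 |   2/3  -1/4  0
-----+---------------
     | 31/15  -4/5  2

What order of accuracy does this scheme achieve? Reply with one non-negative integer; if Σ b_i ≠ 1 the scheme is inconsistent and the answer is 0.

0

b = (31/15, -4/5, 2)
c = (0, 4/3, 5/12)
Ac = (0, 0, -1/3)
Σ b_i: 31/15·1 + (-4/5)·1 + 2·1 = 49/15 ≠ 1 ⇒ order 0.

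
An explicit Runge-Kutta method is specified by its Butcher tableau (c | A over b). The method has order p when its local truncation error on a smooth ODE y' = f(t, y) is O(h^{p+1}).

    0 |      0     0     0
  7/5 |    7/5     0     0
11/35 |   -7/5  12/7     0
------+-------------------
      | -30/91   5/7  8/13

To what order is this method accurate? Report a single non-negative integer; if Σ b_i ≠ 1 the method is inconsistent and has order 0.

b = (-30/91, 5/7, 8/13)
c = (0, 7/5, 11/35)
Ac = (0, 0, 12/5)
Σ b_i: (-30/91)·1 + 5/7·1 + 8/13·1 = 1 ✓
b·c: 5/7·7/5 + 8/13·11/35 = 543/455 ≠ 1/2 ⇒ order 1.

1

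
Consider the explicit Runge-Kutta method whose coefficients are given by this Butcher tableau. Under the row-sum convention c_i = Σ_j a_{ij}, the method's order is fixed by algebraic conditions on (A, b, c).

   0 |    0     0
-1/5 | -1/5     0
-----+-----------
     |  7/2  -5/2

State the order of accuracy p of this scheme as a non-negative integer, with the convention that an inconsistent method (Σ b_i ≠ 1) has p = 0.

2

b = (7/2, -5/2)
c = (0, -1/5)
Σ b_i: 7/2·1 + (-5/2)·1 = 1 ✓
b·c: (-5/2)·(-1/5) = 1/2 ✓; 2 stages ⇒ order 2.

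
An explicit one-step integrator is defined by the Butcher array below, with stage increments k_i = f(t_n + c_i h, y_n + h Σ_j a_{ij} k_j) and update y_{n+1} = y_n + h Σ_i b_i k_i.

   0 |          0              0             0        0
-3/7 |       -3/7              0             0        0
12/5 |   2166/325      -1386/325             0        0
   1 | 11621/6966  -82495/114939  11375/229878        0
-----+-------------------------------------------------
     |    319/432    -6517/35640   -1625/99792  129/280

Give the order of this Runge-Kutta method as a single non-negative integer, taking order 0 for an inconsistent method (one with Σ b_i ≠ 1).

b = (319/432, -6517/35640, -1625/99792, 129/280)
c = (0, -3/7, 12/5, 1)
Ac = (0, 0, 594/325, 55/129)
Σ b_i: 319/432·1 + (-6517/35640)·1 + (-1625/99792)·1 + 129/280·1 = 1 ✓
b·c: (-6517/35640)·(-3/7) + (-1625/99792)·12/5 + 129/280·1 = 1/2 ✓
b·c²: (-6517/35640)·9/49 + (-1625/99792)·144/25 + 129/280·1 = 1/3 ✓
b·Ac: (-1625/99792)·594/325 + 129/280·55/129 = 1/6 ✓
b·c³: (-6517/35640)·(-27/343) + (-1625/99792)·1728/125 + 129/280·1 = 1/4 ✓
b·(c∘Ac): (-1625/99792)·7128/1625 + 129/280·55/129 = 1/8 ✓
b·Ac²: (-1625/99792)·(-1782/2275) + 129/280·415/2709 = 1/12 ✓
b·A²c: 129/280·35/387 = 1/24 ✓; 4 stages ⇒ order 4.

4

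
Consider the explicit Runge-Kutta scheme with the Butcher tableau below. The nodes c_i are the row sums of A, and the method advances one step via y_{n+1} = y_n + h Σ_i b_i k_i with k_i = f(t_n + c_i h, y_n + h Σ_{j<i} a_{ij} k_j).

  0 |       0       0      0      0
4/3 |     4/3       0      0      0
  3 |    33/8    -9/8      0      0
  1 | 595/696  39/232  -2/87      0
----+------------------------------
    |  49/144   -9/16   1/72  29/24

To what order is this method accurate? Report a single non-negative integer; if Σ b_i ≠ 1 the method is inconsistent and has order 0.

b = (49/144, -9/16, 1/72, 29/24)
c = (0, 4/3, 3, 1)
Ac = (0, 0, -3/2, 9/58)
Σ b_i: 49/144·1 + (-9/16)·1 + 1/72·1 + 29/24·1 = 1 ✓
b·c: (-9/16)·4/3 + 1/72·3 + 29/24·1 = 1/2 ✓
b·c²: (-9/16)·16/9 + 1/72·9 + 29/24·1 = 1/3 ✓
b·Ac: 1/72·(-3/2) + 29/24·9/58 = 1/6 ✓
b·c³: (-9/16)·64/27 + 1/72·27 + 29/24·1 = 1/4 ✓
b·(c∘Ac): 1/72·(-9/2) + 29/24·9/58 = 1/8 ✓
b·Ac²: 1/72·(-2) + 29/24·8/87 = 1/12 ✓
b·A²c: 29/24·1/29 = 1/24 ✓; 4 stages ⇒ order 4.

4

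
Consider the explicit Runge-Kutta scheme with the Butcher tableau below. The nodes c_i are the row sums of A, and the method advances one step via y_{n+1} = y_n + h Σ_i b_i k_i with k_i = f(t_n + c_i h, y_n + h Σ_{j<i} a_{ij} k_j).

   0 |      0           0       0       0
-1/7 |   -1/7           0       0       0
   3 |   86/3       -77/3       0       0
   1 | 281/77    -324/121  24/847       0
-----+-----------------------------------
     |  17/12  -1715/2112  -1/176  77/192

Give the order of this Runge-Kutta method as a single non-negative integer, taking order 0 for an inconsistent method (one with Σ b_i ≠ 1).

4

b = (17/12, -1715/2112, -1/176, 77/192)
c = (0, -1/7, 3, 1)
Ac = (0, 0, 11/3, 36/77)
Σ b_i: 17/12·1 + (-1715/2112)·1 + (-1/176)·1 + 77/192·1 = 1 ✓
b·c: (-1715/2112)·(-1/7) + (-1/176)·3 + 77/192·1 = 1/2 ✓
b·c²: (-1715/2112)·1/49 + (-1/176)·9 + 77/192·1 = 1/3 ✓
b·Ac: (-1/176)·11/3 + 77/192·36/77 = 1/6 ✓
b·c³: (-1715/2112)·(-1/343) + (-1/176)·27 + 77/192·1 = 1/4 ✓
b·(c∘Ac): (-1/176)·11 + 77/192·36/77 = 1/8 ✓
b·Ac²: (-1/176)·(-11/21) + 77/192·108/539 = 1/12 ✓
b·A²c: 77/192·8/77 = 1/24 ✓; 4 stages ⇒ order 4.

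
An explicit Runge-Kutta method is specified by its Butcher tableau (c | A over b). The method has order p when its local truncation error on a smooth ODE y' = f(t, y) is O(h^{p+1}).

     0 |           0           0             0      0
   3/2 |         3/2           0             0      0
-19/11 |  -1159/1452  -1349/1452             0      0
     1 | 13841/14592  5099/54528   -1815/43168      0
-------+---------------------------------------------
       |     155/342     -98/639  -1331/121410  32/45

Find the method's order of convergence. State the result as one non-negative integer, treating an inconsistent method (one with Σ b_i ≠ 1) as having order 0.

b = (155/342, -98/639, -1331/121410, 32/45)
c = (0, 3/2, -19/11, 1)
Ac = (0, 0, -1349/968, 109/512)
Σ b_i: 155/342·1 + (-98/639)·1 + (-1331/121410)·1 + 32/45·1 = 1 ✓
b·c: (-98/639)·3/2 + (-1331/121410)·(-19/11) + 32/45·1 = 1/2 ✓
b·c²: (-98/639)·9/4 + (-1331/121410)·361/121 + 32/45·1 = 1/3 ✓
b·Ac: (-1331/121410)·(-1349/968) + 32/45·109/512 = 1/6 ✓
b·c³: (-98/639)·27/8 + (-1331/121410)·(-6859/1331) + 32/45·1 = 1/4 ✓
b·(c∘Ac): (-1331/121410)·25631/10648 + 32/45·109/512 = 1/8 ✓
b·Ac²: (-1331/121410)·(-4047/1936) + 32/45·87/1024 = 1/12 ✓
b·A²c: 32/45·15/256 = 1/24 ✓; 4 stages ⇒ order 4.

4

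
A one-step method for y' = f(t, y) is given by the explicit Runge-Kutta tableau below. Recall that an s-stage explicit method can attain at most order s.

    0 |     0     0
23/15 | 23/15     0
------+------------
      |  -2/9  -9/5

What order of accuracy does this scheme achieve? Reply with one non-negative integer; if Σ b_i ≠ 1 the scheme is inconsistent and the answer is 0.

b = (-2/9, -9/5)
c = (0, 23/15)
Σ b_i: (-2/9)·1 + (-9/5)·1 = -91/45 ≠ 1 ⇒ order 0.

0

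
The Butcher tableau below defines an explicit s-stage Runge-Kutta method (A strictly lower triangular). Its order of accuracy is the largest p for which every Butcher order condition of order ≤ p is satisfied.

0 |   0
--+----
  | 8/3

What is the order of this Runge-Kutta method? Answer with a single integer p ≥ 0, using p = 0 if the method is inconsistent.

0

b = (8/3)
c = (0)
Σ b_i: 8/3·1 = 8/3 ≠ 1 ⇒ order 0.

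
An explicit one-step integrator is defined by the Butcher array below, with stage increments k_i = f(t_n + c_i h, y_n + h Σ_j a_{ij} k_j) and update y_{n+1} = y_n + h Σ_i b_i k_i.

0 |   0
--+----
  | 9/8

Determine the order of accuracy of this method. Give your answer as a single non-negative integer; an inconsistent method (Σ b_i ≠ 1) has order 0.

0

b = (9/8)
c = (0)
Σ b_i: 9/8·1 = 9/8 ≠ 1 ⇒ order 0.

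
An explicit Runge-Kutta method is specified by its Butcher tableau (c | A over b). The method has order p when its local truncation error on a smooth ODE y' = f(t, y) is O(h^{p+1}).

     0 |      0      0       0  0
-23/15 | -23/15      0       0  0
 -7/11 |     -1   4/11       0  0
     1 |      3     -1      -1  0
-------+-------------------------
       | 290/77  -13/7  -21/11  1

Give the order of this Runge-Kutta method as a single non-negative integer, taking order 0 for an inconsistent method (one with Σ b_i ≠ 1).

b = (290/77, -13/7, -21/11, 1)
c = (0, -23/15, -7/11, 1)
Ac = (0, 0, -92/165, 358/165)
Σ b_i: 290/77·1 + (-13/7)·1 + (-21/11)·1 + 1·1 = 1 ✓
b·c: (-13/7)·(-23/15) + (-21/11)·(-7/11) + 1·1 = 64319/12705 ≠ 1/2 ⇒ order 1.

1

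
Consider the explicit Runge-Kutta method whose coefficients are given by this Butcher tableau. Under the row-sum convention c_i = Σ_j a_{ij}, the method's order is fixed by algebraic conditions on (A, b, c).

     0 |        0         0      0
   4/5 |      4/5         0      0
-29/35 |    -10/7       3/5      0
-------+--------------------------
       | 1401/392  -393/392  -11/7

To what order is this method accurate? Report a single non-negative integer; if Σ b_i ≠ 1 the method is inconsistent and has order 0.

2

b = (1401/392, -393/392, -11/7)
c = (0, 4/5, -29/35)
Ac = (0, 0, 12/25)
Σ b_i: 1401/392·1 + (-393/392)·1 + (-11/7)·1 = 1 ✓
b·c: (-393/392)·4/5 + (-11/7)·(-29/35) = 1/2 ✓
b·c²: (-393/392)·16/25 + (-11/7)·841/1225 = -14753/8575 ≠ 1/3 ⇒ order 2.
b·Ac: (-11/7)·12/25 = -132/175 ≠ 1/6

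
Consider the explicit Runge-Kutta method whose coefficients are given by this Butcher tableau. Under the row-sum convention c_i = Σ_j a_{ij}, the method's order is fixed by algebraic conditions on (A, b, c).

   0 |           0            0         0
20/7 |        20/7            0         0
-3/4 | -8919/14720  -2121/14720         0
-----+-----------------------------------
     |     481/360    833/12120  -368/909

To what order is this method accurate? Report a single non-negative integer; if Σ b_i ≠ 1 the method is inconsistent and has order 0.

b = (481/360, 833/12120, -368/909)
c = (0, 20/7, -3/4)
Ac = (0, 0, -303/736)
Σ b_i: 481/360·1 + 833/12120·1 + (-368/909)·1 = 1 ✓
b·c: 833/12120·20/7 + (-368/909)·(-3/4) = 1/2 ✓
b·c²: 833/12120·400/49 + (-368/909)·9/16 = 1/3 ✓
b·Ac: (-368/909)·(-303/736) = 1/6 ✓; 3 stages ⇒ order 3.

3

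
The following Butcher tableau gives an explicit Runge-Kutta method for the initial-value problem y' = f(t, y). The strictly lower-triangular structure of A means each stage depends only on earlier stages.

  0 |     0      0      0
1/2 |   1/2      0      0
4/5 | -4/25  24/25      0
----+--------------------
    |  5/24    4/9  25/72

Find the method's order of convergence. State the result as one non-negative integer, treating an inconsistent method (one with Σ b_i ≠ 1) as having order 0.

b = (5/24, 4/9, 25/72)
c = (0, 1/2, 4/5)
Ac = (0, 0, 12/25)
Σ b_i: 5/24·1 + 4/9·1 + 25/72·1 = 1 ✓
b·c: 4/9·1/2 + 25/72·4/5 = 1/2 ✓
b·c²: 4/9·1/4 + 25/72·16/25 = 1/3 ✓
b·Ac: 25/72·12/25 = 1/6 ✓; 3 stages ⇒ order 3.

3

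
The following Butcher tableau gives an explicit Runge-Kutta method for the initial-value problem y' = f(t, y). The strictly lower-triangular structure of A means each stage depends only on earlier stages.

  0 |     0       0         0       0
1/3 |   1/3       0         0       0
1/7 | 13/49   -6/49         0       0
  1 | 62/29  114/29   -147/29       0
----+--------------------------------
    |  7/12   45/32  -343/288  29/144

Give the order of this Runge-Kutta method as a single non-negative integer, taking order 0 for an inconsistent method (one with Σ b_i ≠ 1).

4

b = (7/12, 45/32, -343/288, 29/144)
c = (0, 1/3, 1/7, 1)
Ac = (0, 0, -2/49, 17/29)
Σ b_i: 7/12·1 + 45/32·1 + (-343/288)·1 + 29/144·1 = 1 ✓
b·c: 45/32·1/3 + (-343/288)·1/7 + 29/144·1 = 1/2 ✓
b·c²: 45/32·1/9 + (-343/288)·1/49 + 29/144·1 = 1/3 ✓
b·Ac: (-343/288)·(-2/49) + 29/144·17/29 = 1/6 ✓
b·c³: 45/32·1/27 + (-343/288)·1/343 + 29/144·1 = 1/4 ✓
b·(c∘Ac): (-343/288)·(-2/343) + 29/144·17/29 = 1/8 ✓
b·Ac²: (-343/288)·(-2/147) + 29/144·1/3 = 1/12 ✓
b·A²c: 29/144·6/29 = 1/24 ✓; 4 stages ⇒ order 4.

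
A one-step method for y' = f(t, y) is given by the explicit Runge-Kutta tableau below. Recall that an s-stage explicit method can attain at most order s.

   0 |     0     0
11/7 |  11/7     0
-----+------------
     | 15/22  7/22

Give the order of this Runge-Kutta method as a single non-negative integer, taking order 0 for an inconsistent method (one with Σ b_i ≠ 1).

b = (15/22, 7/22)
c = (0, 11/7)
Σ b_i: 15/22·1 + 7/22·1 = 1 ✓
b·c: 7/22·11/7 = 1/2 ✓; 2 stages ⇒ order 2.

2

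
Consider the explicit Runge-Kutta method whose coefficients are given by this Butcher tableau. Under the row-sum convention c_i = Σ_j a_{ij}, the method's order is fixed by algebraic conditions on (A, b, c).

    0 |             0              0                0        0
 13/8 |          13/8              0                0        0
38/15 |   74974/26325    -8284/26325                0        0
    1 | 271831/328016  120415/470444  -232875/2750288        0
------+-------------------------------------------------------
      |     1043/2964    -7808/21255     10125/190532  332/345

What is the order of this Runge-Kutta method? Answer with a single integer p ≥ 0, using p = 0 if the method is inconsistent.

4

b = (1043/2964, -7808/21255, 10125/190532, 332/345)
c = (0, 13/8, 38/15, 1)
Ac = (0, 0, -2071/4050, 535/2656)
Σ b_i: 1043/2964·1 + (-7808/21255)·1 + 10125/190532·1 + 332/345·1 = 1 ✓
b·c: (-7808/21255)·13/8 + 10125/190532·38/15 + 332/345·1 = 1/2 ✓
b·c²: (-7808/21255)·169/64 + 10125/190532·1444/225 + 332/345·1 = 1/3 ✓
b·Ac: 10125/190532·(-2071/4050) + 332/345·535/2656 = 1/6 ✓
b·c³: (-7808/21255)·2197/512 + 10125/190532·54872/3375 + 332/345·1 = 1/4 ✓
b·(c∘Ac): 10125/190532·(-39349/30375) + 332/345·535/2656 = 1/8 ✓
b·Ac²: 10125/190532·(-26923/32400) + 332/345·2815/21248 = 1/12 ✓
b·A²c: 332/345·115/2656 = 1/24 ✓; 4 stages ⇒ order 4.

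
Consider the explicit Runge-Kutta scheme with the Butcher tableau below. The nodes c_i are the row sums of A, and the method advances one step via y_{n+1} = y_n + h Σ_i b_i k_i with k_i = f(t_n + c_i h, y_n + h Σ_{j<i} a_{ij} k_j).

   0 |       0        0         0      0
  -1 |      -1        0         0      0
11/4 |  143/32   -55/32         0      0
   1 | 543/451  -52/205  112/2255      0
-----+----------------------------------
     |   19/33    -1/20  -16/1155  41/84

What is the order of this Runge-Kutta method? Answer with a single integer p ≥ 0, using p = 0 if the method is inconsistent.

b = (19/33, -1/20, -16/1155, 41/84)
c = (0, -1, 11/4, 1)
Ac = (0, 0, 55/32, 16/41)
Σ b_i: 19/33·1 + (-1/20)·1 + (-16/1155)·1 + 41/84·1 = 1 ✓
b·c: (-1/20)·(-1) + (-16/1155)·11/4 + 41/84·1 = 1/2 ✓
b·c²: (-1/20)·1 + (-16/1155)·121/16 + 41/84·1 = 1/3 ✓
b·Ac: (-16/1155)·55/32 + 41/84·16/41 = 1/6 ✓
b·c³: (-1/20)·(-1) + (-16/1155)·1331/64 + 41/84·1 = 1/4 ✓
b·(c∘Ac): (-16/1155)·605/128 + 41/84·16/41 = 1/8 ✓
b·Ac²: (-16/1155)·(-55/32) + 41/84·5/41 = 1/12 ✓
b·A²c: 41/84·7/82 = 1/24 ✓; 4 stages ⇒ order 4.

4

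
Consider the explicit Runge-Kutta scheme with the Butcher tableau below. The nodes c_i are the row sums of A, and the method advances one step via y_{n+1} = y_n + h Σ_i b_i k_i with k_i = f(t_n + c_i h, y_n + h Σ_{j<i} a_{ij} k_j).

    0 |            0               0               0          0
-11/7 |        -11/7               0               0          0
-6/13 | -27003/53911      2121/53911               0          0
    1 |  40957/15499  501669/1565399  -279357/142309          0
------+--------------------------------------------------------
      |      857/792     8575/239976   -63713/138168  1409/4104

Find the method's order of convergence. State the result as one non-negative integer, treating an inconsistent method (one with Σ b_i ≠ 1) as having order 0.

4

b = (857/792, 8575/239976, -63713/138168, 1409/4104)
c = (0, -11/7, -6/13, 1)
Ac = (0, 0, -303/4901, 567/1409)
Σ b_i: 857/792·1 + 8575/239976·1 + (-63713/138168)·1 + 1409/4104·1 = 1 ✓
b·c: 8575/239976·(-11/7) + (-63713/138168)·(-6/13) + 1409/4104·1 = 1/2 ✓
b·c²: 8575/239976·121/49 + (-63713/138168)·36/169 + 1409/4104·1 = 1/3 ✓
b·Ac: (-63713/138168)·(-303/4901) + 1409/4104·567/1409 = 1/6 ✓
b·c³: 8575/239976·(-1331/343) + (-63713/138168)·(-216/2197) + 1409/4104·1 = 1/4 ✓
b·(c∘Ac): (-63713/138168)·1818/63713 + 1409/4104·567/1409 = 1/8 ✓
b·Ac²: (-63713/138168)·3333/34307 + 1409/4104·3681/9863 = 1/12 ✓
b·A²c: 1409/4104·171/1409 = 1/24 ✓; 4 stages ⇒ order 4.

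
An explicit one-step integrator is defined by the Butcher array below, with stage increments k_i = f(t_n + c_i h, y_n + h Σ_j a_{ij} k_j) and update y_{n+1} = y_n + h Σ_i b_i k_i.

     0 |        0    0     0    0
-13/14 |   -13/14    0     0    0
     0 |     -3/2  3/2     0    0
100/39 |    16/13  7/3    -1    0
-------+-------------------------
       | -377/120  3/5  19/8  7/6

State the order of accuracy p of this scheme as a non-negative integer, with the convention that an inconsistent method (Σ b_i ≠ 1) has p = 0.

1

b = (-377/120, 3/5, 19/8, 7/6)
c = (0, -13/14, 0, 100/39)
Ac = (0, 0, -39/28, -13/6)
Σ b_i: (-377/120)·1 + 3/5·1 + 19/8·1 + 7/6·1 = 1 ✓
b·c: 3/5·(-13/14) + 7/6·100/39 = 19937/8190 ≠ 1/2 ⇒ order 1.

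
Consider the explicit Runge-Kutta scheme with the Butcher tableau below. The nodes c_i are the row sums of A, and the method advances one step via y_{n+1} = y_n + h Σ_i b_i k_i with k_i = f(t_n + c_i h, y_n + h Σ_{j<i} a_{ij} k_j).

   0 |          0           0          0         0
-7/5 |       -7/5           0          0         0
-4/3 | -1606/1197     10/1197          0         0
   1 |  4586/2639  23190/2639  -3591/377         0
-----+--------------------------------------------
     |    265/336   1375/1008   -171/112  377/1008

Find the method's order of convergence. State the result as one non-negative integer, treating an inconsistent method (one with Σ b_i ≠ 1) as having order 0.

4

b = (265/336, 1375/1008, -171/112, 377/1008)
c = (0, -7/5, -4/3, 1)
Ac = (0, 0, -2/171, 150/377)
Σ b_i: 265/336·1 + 1375/1008·1 + (-171/112)·1 + 377/1008·1 = 1 ✓
b·c: 1375/1008·(-7/5) + (-171/112)·(-4/3) + 377/1008·1 = 1/2 ✓
b·c²: 1375/1008·49/25 + (-171/112)·16/9 + 377/1008·1 = 1/3 ✓
b·Ac: (-171/112)·(-2/171) + 377/1008·150/377 = 1/6 ✓
b·c³: 1375/1008·(-343/125) + (-171/112)·(-64/27) + 377/1008·1 = 1/4 ✓
b·(c∘Ac): (-171/112)·8/513 + 377/1008·150/377 = 1/8 ✓
b·Ac²: (-171/112)·14/855 + 377/1008·42/145 = 1/12 ✓
b·A²c: 377/1008·42/377 = 1/24 ✓; 4 stages ⇒ order 4.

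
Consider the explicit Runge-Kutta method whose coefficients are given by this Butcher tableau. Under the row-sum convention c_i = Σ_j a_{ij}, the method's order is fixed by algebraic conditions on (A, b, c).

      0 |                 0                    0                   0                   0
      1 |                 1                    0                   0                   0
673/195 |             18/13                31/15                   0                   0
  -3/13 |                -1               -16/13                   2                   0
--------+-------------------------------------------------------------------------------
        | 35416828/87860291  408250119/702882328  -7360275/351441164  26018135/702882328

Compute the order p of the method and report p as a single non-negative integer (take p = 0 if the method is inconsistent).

b = (35416828/87860291, 408250119/702882328, -7360275/351441164, 26018135/702882328)
c = (0, 1, 673/195, -3/13)
Ac = (0, 0, 31/15, 1106/195)
Σ b_i: 35416828/87860291·1 + 408250119/702882328·1 + (-7360275/351441164)·1 + 26018135/702882328·1 = 1 ✓
b·c: 408250119/702882328·1 + (-7360275/351441164)·673/195 + 26018135/702882328·(-3/13) = 1/2 ✓
b·c²: 408250119/702882328·1 + (-7360275/351441164)·452929/38025 + 26018135/702882328·9/169 = 1/3 ✓
b·Ac: (-7360275/351441164)·31/15 + 26018135/702882328·1106/195 = 1/6 ✓
b·c³: 408250119/702882328·1 + (-7360275/351441164)·304821217/7414875 + 26018135/702882328·(-27/2197) = -374970068549/1336355026110 ≠ 1/4 ⇒ order 3.
b·(c∘Ac): (-7360275/351441164)·20863/2925 + 26018135/702882328·(-1106/845) = -677873773/3426551349 ≠ 1/8
b·Ac²: (-7360275/351441164)·31/15 + 26018135/702882328·859058/38025 = 40758216529/51398270235 ≠ 1/12
b·A²c: 26018135/702882328·62/15 = 161312437/1054323492 ≠ 1/24

3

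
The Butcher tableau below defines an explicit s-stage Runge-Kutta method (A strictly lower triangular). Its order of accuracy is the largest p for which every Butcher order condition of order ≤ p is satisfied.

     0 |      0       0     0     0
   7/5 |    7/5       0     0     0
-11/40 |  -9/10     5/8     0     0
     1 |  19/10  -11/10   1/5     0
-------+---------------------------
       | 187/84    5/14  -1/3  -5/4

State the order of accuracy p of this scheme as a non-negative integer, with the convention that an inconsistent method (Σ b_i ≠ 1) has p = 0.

b = (187/84, 5/14, -1/3, -5/4)
c = (0, 7/5, -11/40, 1)
Ac = (0, 0, 7/8, -319/200)
Σ b_i: 187/84·1 + 5/14·1 + (-1/3)·1 + (-5/4)·1 = 1 ✓
b·c: 5/14·7/5 + (-1/3)·(-11/40) + (-5/4)·1 = -79/120 ≠ 1/2 ⇒ order 1.

1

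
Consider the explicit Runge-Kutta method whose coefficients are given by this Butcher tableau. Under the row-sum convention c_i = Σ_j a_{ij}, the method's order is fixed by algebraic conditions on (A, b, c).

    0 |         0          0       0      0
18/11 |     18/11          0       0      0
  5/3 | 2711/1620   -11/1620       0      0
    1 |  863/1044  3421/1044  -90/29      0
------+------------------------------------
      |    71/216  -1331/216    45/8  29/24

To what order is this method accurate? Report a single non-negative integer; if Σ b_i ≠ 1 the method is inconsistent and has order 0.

4

b = (71/216, -1331/216, 45/8, 29/24)
c = (0, 18/11, 5/3, 1)
Ac = (0, 0, -1/90, 11/58)
Σ b_i: 71/216·1 + (-1331/216)·1 + 45/8·1 + 29/24·1 = 1 ✓
b·c: (-1331/216)·18/11 + 45/8·5/3 + 29/24·1 = 1/2 ✓
b·c²: (-1331/216)·324/121 + 45/8·25/9 + 29/24·1 = 1/3 ✓
b·Ac: 45/8·(-1/90) + 29/24·11/58 = 1/6 ✓
b·c³: (-1331/216)·5832/1331 + 45/8·125/27 + 29/24·1 = 1/4 ✓
b·(c∘Ac): 45/8·(-1/54) + 29/24·11/58 = 1/8 ✓
b·Ac²: 45/8·(-1/55) + 29/24·49/319 = 1/12 ✓
b·A²c: 29/24·1/29 = 1/24 ✓; 4 stages ⇒ order 4.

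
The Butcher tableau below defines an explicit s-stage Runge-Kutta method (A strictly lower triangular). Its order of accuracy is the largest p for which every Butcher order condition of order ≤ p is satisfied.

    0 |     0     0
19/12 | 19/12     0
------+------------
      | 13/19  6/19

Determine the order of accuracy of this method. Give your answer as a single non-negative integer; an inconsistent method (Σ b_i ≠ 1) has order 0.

2

b = (13/19, 6/19)
c = (0, 19/12)
Σ b_i: 13/19·1 + 6/19·1 = 1 ✓
b·c: 6/19·19/12 = 1/2 ✓; 2 stages ⇒ order 2.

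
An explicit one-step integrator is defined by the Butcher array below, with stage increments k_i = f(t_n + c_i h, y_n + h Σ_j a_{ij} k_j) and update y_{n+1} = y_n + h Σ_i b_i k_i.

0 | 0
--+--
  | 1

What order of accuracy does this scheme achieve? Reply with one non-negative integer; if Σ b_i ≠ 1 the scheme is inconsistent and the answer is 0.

1

b = (1)
c = (0)
Σ b_i: 1·1 = 1 ✓; 1 stage ⇒ order 1.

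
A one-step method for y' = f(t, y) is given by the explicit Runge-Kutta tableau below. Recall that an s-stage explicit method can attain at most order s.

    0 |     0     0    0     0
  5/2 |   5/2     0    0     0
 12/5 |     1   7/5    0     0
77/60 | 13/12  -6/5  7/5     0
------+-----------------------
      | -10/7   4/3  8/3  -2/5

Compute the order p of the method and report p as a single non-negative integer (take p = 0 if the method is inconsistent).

0

b = (-10/7, 4/3, 8/3, -2/5)
c = (0, 5/2, 12/5, 77/60)
Ac = (0, 0, 7/2, 9/25)
Σ b_i: (-10/7)·1 + 4/3·1 + 8/3·1 + (-2/5)·1 = 76/35 ≠ 1 ⇒ order 0.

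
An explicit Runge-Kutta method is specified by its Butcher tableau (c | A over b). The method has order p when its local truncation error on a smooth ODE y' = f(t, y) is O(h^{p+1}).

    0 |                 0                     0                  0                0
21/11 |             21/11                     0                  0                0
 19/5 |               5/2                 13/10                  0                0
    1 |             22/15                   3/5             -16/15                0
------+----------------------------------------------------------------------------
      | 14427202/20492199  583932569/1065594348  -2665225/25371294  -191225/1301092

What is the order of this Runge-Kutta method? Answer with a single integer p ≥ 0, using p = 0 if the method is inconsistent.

3

b = (14427202/20492199, 583932569/1065594348, -2665225/25371294, -191225/1301092)
c = (0, 21/11, 19/5, 1)
Ac = (0, 0, 273/110, -2399/825)
Σ b_i: 14427202/20492199·1 + 583932569/1065594348·1 + (-2665225/25371294)·1 + (-191225/1301092)·1 = 1 ✓
b·c: 583932569/1065594348·21/11 + (-2665225/25371294)·19/5 + (-191225/1301092)·1 = 1/2 ✓
b·c²: 583932569/1065594348·441/121 + (-2665225/25371294)·361/25 + (-191225/1301092)·1 = 1/3 ✓
b·Ac: (-2665225/25371294)·273/110 + (-191225/1301092)·(-2399/825) = 1/6 ✓
b·c³: 583932569/1065594348·9261/1331 + (-2665225/25371294)·6859/125 + (-191225/1301092)·1 = -225237587/107340090 ≠ 1/4 ⇒ order 3.
b·(c∘Ac): (-2665225/25371294)·5187/550 + (-191225/1301092)·(-2399/825) = -6046760/10734009 ≠ 1/8
b·Ac²: (-2665225/25371294)·5733/1210 + (-191225/1301092)·(-599671/45375) = 1084399/750630 ≠ 1/12
b·A²c: (-191225/1301092)·(-728/275) = 107086/275231 ≠ 1/24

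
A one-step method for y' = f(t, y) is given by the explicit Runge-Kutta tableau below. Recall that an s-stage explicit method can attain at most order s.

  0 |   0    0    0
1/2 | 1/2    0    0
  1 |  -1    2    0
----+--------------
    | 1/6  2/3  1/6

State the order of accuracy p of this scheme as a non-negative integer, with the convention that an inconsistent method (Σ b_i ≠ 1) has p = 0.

3

b = (1/6, 2/3, 1/6)
c = (0, 1/2, 1)
Ac = (0, 0, 1)
Σ b_i: 1/6·1 + 2/3·1 + 1/6·1 = 1 ✓
b·c: 2/3·1/2 + 1/6·1 = 1/2 ✓
b·c²: 2/3·1/4 + 1/6·1 = 1/3 ✓
b·Ac: 1/6·1 = 1/6 ✓; 3 stages ⇒ order 3.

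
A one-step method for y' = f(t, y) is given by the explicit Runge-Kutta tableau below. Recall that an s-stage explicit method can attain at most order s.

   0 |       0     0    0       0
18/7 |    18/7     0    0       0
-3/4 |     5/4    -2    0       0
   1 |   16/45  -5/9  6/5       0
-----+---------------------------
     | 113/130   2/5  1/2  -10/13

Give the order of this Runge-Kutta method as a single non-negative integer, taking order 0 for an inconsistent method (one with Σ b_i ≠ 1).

b = (113/130, 2/5, 1/2, -10/13)
c = (0, 18/7, -3/4, 1)
Ac = (0, 0, -36/7, -163/70)
Σ b_i: 113/130·1 + 2/5·1 + 1/2·1 + (-10/13)·1 = 1 ✓
b·c: 2/5·18/7 + 1/2·(-3/4) + (-10/13)·1 = -421/3640 ≠ 1/2 ⇒ order 1.

1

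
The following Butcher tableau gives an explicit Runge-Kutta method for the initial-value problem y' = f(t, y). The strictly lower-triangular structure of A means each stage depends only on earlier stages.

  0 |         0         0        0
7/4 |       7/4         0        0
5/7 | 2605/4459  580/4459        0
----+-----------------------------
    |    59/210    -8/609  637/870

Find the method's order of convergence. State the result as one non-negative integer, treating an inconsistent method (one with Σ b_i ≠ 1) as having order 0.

3

b = (59/210, -8/609, 637/870)
c = (0, 7/4, 5/7)
Ac = (0, 0, 145/637)
Σ b_i: 59/210·1 + (-8/609)·1 + 637/870·1 = 1 ✓
b·c: (-8/609)·7/4 + 637/870·5/7 = 1/2 ✓
b·c²: (-8/609)·49/16 + 637/870·25/49 = 1/3 ✓
b·Ac: 637/870·145/637 = 1/6 ✓; 3 stages ⇒ order 3.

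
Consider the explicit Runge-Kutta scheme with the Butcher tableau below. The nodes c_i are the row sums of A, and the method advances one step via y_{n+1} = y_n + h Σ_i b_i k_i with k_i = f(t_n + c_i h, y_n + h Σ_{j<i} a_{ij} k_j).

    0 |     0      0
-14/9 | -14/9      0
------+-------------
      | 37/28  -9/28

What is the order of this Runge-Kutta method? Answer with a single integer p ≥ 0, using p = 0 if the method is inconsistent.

b = (37/28, -9/28)
c = (0, -14/9)
Σ b_i: 37/28·1 + (-9/28)·1 = 1 ✓
b·c: (-9/28)·(-14/9) = 1/2 ✓; 2 stages ⇒ order 2.

2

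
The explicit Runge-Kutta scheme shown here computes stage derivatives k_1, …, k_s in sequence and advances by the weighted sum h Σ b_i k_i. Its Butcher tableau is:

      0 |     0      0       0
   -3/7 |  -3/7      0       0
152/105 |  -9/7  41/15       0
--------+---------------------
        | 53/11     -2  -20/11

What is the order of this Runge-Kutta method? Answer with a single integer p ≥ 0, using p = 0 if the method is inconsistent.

1

b = (53/11, -2, -20/11)
c = (0, -3/7, 152/105)
Ac = (0, 0, -41/35)
Σ b_i: 53/11·1 + (-2)·1 + (-20/11)·1 = 1 ✓
b·c: (-2)·(-3/7) + (-20/11)·152/105 = -410/231 ≠ 1/2 ⇒ order 1.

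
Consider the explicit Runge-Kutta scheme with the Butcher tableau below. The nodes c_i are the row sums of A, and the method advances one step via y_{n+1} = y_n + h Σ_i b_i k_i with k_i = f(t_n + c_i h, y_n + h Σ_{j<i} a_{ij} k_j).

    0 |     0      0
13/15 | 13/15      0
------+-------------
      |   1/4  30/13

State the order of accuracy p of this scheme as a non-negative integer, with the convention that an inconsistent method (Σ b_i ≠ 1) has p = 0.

b = (1/4, 30/13)
c = (0, 13/15)
Σ b_i: 1/4·1 + 30/13·1 = 133/52 ≠ 1 ⇒ order 0.

0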